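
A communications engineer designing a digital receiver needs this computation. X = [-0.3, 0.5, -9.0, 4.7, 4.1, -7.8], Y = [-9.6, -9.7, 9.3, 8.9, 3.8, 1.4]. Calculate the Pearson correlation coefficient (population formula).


Pearson correlation coefficient (population):
r = cov(X,Y) / (std(X) * std(Y))
Mean X = -1.3, Mean Y = 0.6833
Cov(X,Y) = -5.641667
Std(X) = 5.337602, Std(Y) = 7.805429
r = -0.1354

-0.1354


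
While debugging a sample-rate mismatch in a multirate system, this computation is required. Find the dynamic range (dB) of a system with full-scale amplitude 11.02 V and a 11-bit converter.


Dynamic range from full-scale to LSB:
V_min = V_max / 2^bits = 11.02 / 2^11
DR = 20 * log10(V_max / V_min)
   = 20 * log10(2^11)
   = 20 * 11 * log10(2)
   = 66.23 dB

66.23 dB


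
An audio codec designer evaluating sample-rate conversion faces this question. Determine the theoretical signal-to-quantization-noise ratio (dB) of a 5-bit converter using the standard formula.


Theoretical SNR for a full-scale sinusoid:
SNR = 6.02 * N + 1.76
    = 6.02 * 5 + 1.76
    = 30.1 + 1.76
    = 31.86 dB

31.86 dB


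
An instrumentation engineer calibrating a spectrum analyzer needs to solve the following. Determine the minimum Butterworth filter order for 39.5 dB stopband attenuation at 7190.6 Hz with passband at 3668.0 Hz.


Butterworth filter order formula:
n = log10(10^(A/10) - 1) / (2 * log10(f_stop/f_pass))
10^(39.5/10) - 1 = 8911.5094
f_stop/f_pass = 7190.6 / 3668.0 = 1.9604
n = 6.7558 -> ceil = 7

7


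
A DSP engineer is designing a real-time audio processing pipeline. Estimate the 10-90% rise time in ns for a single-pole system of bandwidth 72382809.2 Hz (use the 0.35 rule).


Rise time from bandwidth relationship:
tr = 0.35 / BW
   = 0.35 / 72382809.2
   = 4.835402271e-09 s
   = 4.8354 ns

4.8354 ns


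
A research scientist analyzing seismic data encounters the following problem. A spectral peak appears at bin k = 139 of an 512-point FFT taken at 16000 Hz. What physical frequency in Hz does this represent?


Frequency of DFT bin k:
f_k = k * fs / N
    = 139 * 16000 / 512
    = 2224000 / 512
    = 4343.75 Hz

4343.75 Hz


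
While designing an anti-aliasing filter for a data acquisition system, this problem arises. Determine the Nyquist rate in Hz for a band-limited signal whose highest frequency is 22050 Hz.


The Nyquist rate is twice the maximum frequency component.
fs_min = 2 * fmax
      = 2 * 22050
      = 44100 Hz

44100


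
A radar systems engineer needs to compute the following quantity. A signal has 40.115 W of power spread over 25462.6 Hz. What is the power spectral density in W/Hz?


Power spectral density:
PSD = P / BW
    = 40.115 / 25462.6
    = 0.00157545 W/Hz

0.00157545 W/Hz


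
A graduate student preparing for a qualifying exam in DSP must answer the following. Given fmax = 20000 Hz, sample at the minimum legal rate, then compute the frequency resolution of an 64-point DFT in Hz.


Step 1 — Nyquist sampling rate:
fs = 2 * fmax = 2 * 20000 = 40000 Hz

Step 2 — DFT bin spacing:
df = fs / N = 40000 / 64 = 625.0 Hz

625.0 Hz


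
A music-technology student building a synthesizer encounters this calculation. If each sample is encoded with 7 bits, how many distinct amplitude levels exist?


Number of quantization levels = 2^N
= 2^7
= 128

128


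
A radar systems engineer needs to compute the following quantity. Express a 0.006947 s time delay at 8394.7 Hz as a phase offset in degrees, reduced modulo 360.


Phase shift from frequency and time delay:
phi = 360 * f * t_delay
    = 360 * 8394.7 * 0.006947
    = 20994.47 degrees
    mod 360 = 114.47 degrees

114.47 degrees


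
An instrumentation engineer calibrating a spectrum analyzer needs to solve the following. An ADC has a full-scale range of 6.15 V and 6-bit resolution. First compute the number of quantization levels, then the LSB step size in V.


Step 1 — number of quantization levels:
L = 2^N = 2^6 = 64

Step 2 — LSB step size:
delta = Vfs / L
      = 6.15 / 64
      = 0.09609375 V

Levels = 64; step size = 0.09609375 V


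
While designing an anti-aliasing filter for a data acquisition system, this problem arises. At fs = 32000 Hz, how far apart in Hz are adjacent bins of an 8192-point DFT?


DFT frequency resolution:
df = fs / N
   = 32000 / 8192
   = 3.9062 Hz

3.9062 Hz


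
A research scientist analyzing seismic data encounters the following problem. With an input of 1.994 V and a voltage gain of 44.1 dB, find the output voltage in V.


Output voltage from dB gain:
V_out = V_in * 10^(gain_dB / 20)
      = 1.994 * 10^(44.1 / 20)
      = 1.994 * 160.324539
      = 319.6871 V

319.6871 V


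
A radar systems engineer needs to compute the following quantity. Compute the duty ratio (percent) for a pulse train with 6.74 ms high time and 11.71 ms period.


Duty cycle as a percentage:
DC = (t_on / T) * 100
   = (6.74 / 11.71) * 100
   = 0.575576 * 100
   = 57.56 %

57.56 %


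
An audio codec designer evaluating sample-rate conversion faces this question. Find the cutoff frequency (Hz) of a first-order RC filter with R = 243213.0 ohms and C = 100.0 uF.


Cutoff frequency of a first-order RC filter:
fc = 1 / (2 * pi * R * C)
C = 100.0 uF = 0.0001 F
fc = 1 / (2 * pi * 243213.0 * 0.0001)
   = 1 / 152.81523481151
   = 0.006544 Hz

0.006544 Hz


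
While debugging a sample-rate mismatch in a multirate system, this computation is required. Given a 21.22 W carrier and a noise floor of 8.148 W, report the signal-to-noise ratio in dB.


SNR in decibels:
SNR = 10 * log10(Ps / Pn)
    = 10 * log10(21.22 / 8.148)
    = 10 * log10(2.6043)
    = 10 * 0.4157
    = 4.16 dB

4.16 dB


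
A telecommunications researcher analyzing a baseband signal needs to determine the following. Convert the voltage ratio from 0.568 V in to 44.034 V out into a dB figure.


Voltage gain in dB:
G = 20 * log10(Vout / Vin)
  = 20 * log10(44.034 / 0.568)
  = 20 * log10(77.524648)
  = 20 * 1.88944
  = 37.79 dB

37.79 dB


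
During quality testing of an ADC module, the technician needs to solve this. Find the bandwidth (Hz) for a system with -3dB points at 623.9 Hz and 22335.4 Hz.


Bandwidth is the difference of -3dB frequencies:
BW = f_high - f_low
   = 22335.4 - 623.9
   = 21711.5 Hz

21711.5 Hz


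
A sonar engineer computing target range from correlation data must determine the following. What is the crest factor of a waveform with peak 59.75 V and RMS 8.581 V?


Crest factor is the ratio of peak to RMS:
CF = V_peak / V_rms
   = 59.75 / 8.581
   = 6.9631

6.9631


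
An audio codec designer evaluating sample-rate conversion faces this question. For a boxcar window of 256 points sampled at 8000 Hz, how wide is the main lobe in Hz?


Main lobe width for a rectangular window:
Width = 2 * fs / N
      = 2 * 8000 / 256
      = 16000 / 256
      = 62.5 Hz

62.5 Hz


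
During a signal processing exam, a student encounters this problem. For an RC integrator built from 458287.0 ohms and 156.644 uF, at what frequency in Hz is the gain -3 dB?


Cutoff frequency of a first-order RC filter:
fc = 1 / (2 * pi * R * C)
C = 156.644 uF = 0.000156644 F
fc = 1 / (2 * pi * 458287.0 * 0.000156644)
   = 1 / 451.05673398124
   = 0.002217 Hz

0.002217 Hz


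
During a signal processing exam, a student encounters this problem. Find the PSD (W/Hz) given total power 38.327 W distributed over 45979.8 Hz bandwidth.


Power spectral density:
PSD = P / BW
    = 38.327 / 45979.8
    = 0.00083356 W/Hz

0.00083356 W/Hz


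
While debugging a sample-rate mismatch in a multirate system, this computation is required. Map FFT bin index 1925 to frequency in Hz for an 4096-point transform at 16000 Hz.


Frequency of DFT bin k:
f_k = k * fs / N
    = 1925 * 16000 / 4096
    = 30800000 / 4096
    = 7519.531 Hz

7519.531 Hz


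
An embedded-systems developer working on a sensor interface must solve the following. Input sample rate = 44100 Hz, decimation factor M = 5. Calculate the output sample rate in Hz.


Decimation reduces the sample rate:
fs_out = fs_in / M
       = 44100 / 5
       = 8820.0 Hz

8820.0 Hz


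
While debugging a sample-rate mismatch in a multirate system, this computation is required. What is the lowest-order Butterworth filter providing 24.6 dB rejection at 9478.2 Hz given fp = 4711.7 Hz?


Butterworth filter order formula:
n = log10(10^(A/10) - 1) / (2 * log10(f_stop/f_pass))
10^(24.6/10) - 1 = 287.4032
f_stop/f_pass = 9478.2 / 4711.7 = 2.0116
n = 4.0496 -> ceil = 5

5


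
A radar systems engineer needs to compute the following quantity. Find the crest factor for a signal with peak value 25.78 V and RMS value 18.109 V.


Crest factor is the ratio of peak to RMS:
CF = V_peak / V_rms
   = 25.78 / 18.109
   = 1.4236

1.4236


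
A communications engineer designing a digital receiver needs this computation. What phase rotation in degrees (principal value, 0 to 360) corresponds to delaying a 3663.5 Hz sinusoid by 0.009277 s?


Phase shift from frequency and time delay:
phi = 360 * f * t_delay
    = 360 * 3663.5 * 0.009277
    = 12235.06 degrees
    mod 360 = 355.06 degrees

355.06 degrees


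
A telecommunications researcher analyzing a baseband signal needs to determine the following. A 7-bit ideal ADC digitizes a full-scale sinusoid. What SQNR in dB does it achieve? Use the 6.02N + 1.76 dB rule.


Theoretical SNR for a full-scale sinusoid:
SNR = 6.02 * N + 1.76
    = 6.02 * 7 + 1.76
    = 42.14 + 1.76
    = 43.9 dB

43.9 dB


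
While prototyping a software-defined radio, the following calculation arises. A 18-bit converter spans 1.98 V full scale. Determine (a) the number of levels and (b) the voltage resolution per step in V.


Step 1 — number of quantization levels:
L = 2^N = 2^18 = 262144

Step 2 — LSB step size:
delta = Vfs / L
      = 1.98 / 262144
      = 7.55e-06 V

Levels = 262144; step size = 7.55e-06 V


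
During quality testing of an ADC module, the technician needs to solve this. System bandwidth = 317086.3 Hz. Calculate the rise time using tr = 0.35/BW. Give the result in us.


Rise time from bandwidth relationship:
tr = 0.35 / BW
   = 0.35 / 317086.3
   = 1.103800448e-06 s
   = 1.1038 us

1.1038 us


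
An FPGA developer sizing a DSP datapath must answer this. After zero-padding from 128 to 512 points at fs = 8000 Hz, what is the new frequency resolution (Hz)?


Frequency resolution after zero-padding:
N_padded = 128 * 4 = 512
df = fs / N_padded
   = 8000 / 512
   = 15.625 Hz

15.625 Hz


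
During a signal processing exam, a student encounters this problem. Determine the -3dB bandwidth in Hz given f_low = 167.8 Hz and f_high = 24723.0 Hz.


Bandwidth is the difference of -3dB frequencies:
BW = f_high - f_low
   = 24723.0 - 167.8
   = 24555.2 Hz

24555.2 Hz


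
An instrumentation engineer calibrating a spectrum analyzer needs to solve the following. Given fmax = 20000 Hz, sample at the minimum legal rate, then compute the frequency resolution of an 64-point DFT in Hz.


Step 1 — Nyquist sampling rate:
fs = 2 * fmax = 2 * 20000 = 40000 Hz

Step 2 — DFT bin spacing:
df = fs / N = 40000 / 64 = 625.0 Hz

625.0 Hz


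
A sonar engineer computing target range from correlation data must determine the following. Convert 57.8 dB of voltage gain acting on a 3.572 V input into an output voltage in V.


Output voltage from dB gain:
V_out = V_in * 10^(gain_dB / 20)
      = 3.572 * 10^(57.8 / 20)
      = 3.572 * 776.247117
      = 2772.7547 V

2772.7547 V


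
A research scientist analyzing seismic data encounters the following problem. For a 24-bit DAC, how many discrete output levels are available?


Number of quantization levels = 2^N
= 2^24
= 16777216

16777216


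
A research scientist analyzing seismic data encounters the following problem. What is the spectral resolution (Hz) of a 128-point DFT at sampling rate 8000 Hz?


DFT frequency resolution:
df = fs / N
   = 8000 / 128
   = 62.5 Hz

62.5 Hz


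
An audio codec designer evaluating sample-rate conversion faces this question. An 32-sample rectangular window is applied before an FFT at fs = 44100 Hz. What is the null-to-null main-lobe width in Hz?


Main lobe width for a rectangular window:
Width = 2 * fs / N
      = 2 * 44100 / 32
      = 88200 / 32
      = 2756.25 Hz

2756.25 Hz


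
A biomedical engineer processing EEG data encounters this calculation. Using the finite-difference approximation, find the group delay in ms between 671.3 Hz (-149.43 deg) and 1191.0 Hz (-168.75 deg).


Group delay from phase difference:
tau = -d(phi)/d(omega)
d(phi) = -19.32 deg = -0.337198 rad
d(omega) = 2*pi*(1191.0 - 671.3) = 3265.3714 rad/s
tau = -(-0.337198) / 3265.3714
    = 0.1033 ms

0.1033 ms


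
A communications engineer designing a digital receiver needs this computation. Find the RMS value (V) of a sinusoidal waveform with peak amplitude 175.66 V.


RMS voltage for a sinusoidal waveform:
V_rms = V_peak / sqrt(2)
      = 175.66 / 1.414214
      = 124.21 V

124.21 V


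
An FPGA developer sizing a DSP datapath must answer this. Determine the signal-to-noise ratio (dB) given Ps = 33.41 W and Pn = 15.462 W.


SNR in decibels:
SNR = 10 * log10(Ps / Pn)
    = 10 * log10(33.41 / 15.462)
    = 10 * log10(2.1608)
    = 10 * 0.3346
    = 3.35 dB

3.35 dB


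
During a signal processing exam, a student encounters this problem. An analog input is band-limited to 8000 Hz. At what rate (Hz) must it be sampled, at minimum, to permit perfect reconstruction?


The Nyquist rate is twice the maximum frequency component.
fs_min = 2 * fmax
      = 2 * 8000
      = 16000 Hz

16000


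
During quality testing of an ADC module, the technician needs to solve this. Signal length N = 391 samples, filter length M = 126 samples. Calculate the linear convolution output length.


Linear convolution output length:
L = N + M - 1
  = 391 + 126 - 1
  = 516 samples

516


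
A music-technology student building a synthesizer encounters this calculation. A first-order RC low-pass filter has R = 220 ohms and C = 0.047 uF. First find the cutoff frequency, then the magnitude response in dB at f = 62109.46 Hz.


Step 1 — cutoff frequency:
fc = 1 / (2*pi*R*C)
C = 0.047 uF = 4.7e-08 F
fc = 1 / (2*pi*220*4.7e-08)
   = 15392.161 Hz

Step 2 — magnitude at f = 62109.46 Hz:
|H(f)| = 1 / sqrt(1 + (f/fc)^2)
f/fc = 62109.46 / 15392.161 = 4.035136
|H| = 1 / sqrt(1 + 16.282323) = 0.2405464
|H|_dB = 20*log10(0.2405464) = -12.38 dB

fc = 15392.161 Hz; |H(62109.46 Hz)| = -12.38 dB


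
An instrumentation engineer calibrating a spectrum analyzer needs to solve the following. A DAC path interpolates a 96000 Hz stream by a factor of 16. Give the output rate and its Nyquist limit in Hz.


Step 1 — output sample rate after interpolation by L:
fs_out = L * fs_in = 16 * 96000 = 1536000 Hz

Step 2 — Nyquist frequency of the output stream:
f_Nyq = fs_out / 2 = 1536000 / 2 = 768000.0 Hz

fs_out = 1536000 Hz; f_Nyquist = 768000.0 Hz


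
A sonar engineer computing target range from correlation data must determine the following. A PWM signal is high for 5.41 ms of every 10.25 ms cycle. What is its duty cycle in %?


Duty cycle as a percentage:
DC = (t_on / T) * 100
   = (5.41 / 10.25) * 100
   = 0.527805 * 100
   = 52.78 %

52.78 %


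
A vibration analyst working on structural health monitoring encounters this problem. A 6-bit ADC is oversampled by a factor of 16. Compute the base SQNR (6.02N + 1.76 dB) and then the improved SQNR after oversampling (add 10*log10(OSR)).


Step 1 — baseline SQNR at Nyquist:
SQNR_base = 6.02*N + 1.76
          = 6.02*6 + 1.76
          = 37.88 dB

Step 2 — oversampling processing gain:
G = 10*log10(OSR) = 10*log10(16) = 12.04 dB

Step 3 — total:
SQNR_total = 37.88 + 12.04 = 49.92 dB

Base SQNR = 37.88 dB; oversampled SQNR = 49.92 dB


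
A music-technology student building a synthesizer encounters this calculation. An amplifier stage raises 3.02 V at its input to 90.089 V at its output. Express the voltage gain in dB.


Voltage gain in dB:
G = 20 * log10(Vout / Vin)
  = 20 * log10(90.089 / 3.02)
  = 20 * log10(29.830795)
  = 20 * 1.474665
  = 29.49 dB

29.49 dB


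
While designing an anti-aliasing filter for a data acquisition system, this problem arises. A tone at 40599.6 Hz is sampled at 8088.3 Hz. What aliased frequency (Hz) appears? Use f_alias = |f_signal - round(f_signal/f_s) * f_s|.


Compute the nearest integer multiple of fs to the signal:
n = round(40599.6 / 8088.3) = 5
f_alias = |40599.6 - 5 * 8088.3|
        = |40599.6 - 40441.5|
        = 158.1 Hz

158.1


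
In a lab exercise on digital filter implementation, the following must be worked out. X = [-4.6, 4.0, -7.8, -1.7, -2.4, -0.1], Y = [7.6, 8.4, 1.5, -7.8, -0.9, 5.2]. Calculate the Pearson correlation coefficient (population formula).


Pearson correlation coefficient (population):
r = cov(X,Y) / (std(X) * std(Y))
Mean X = -2.1, Mean Y = 2.3333
Cov(X,Y) = 5.206667
Std(X) = 3.656045, Std(Y) = 5.576638
r = 0.2554

0.2554


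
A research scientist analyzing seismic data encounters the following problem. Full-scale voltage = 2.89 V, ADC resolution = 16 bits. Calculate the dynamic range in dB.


Dynamic range from full-scale to LSB:
V_min = V_max / 2^bits = 2.89 / 2^16
DR = 20 * log10(V_max / V_min)
   = 20 * log10(2^16)
   = 20 * 16 * log10(2)
   = 96.33 dB

96.33 dB


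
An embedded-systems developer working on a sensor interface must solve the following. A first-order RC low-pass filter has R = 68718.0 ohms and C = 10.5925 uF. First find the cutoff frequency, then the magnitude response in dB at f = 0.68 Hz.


Step 1 — cutoff frequency:
fc = 1 / (2*pi*R*C)
C = 10.5925 uF = 1.05925e-05 F
fc = 1 / (2*pi*68718.0*1.05925e-05)
   = 0.218651 Hz

Step 2 — magnitude at f = 0.68 Hz:
|H(f)| = 1 / sqrt(1 + (f/fc)^2)
f/fc = 0.68 / 0.218651 = 3.109979
|H| = 1 / sqrt(1 + 9.671969) = 0.3061101
|H|_dB = 20*log10(0.3061101) = -10.28 dB

fc = 0.218651 Hz; |H(0.68 Hz)| = -10.28 dB


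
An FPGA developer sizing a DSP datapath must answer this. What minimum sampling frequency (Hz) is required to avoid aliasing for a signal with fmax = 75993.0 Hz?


The Nyquist rate is twice the maximum frequency component.
fs_min = 2 * fmax
      = 2 * 75993.0
      = 151986.0 Hz

151986.0


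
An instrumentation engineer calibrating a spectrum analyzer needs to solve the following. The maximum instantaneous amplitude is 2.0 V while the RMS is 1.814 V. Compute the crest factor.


Crest factor is the ratio of peak to RMS:
CF = V_peak / V_rms
   = 2.0 / 1.814
   = 1.1025

1.1025


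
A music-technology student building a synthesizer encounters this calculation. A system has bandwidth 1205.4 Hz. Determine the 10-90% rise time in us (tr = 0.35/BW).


Rise time from bandwidth relationship:
tr = 0.35 / BW
   = 0.35 / 1205.4
   = 0.0002903600465 s
   = 290.36 us

290.36 us


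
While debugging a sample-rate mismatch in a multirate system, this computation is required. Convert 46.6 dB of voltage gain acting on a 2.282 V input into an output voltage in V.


Output voltage from dB gain:
V_out = V_in * 10^(gain_dB / 20)
      = 2.282 * 10^(46.6 / 20)
      = 2.282 * 213.796209
      = 487.8829 V

487.8829 V


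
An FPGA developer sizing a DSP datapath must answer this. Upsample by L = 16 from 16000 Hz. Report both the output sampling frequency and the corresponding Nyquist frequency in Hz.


Step 1 — output sample rate after interpolation by L:
fs_out = L * fs_in = 16 * 16000 = 256000 Hz

Step 2 — Nyquist frequency of the output stream:
f_Nyq = fs_out / 2 = 256000 / 2 = 128000.0 Hz

fs_out = 256000 Hz; f_Nyquist = 128000.0 Hz


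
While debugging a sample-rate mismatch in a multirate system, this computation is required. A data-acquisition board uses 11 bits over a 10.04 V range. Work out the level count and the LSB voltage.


Step 1 — number of quantization levels:
L = 2^N = 2^11 = 2048

Step 2 — LSB step size:
delta = Vfs / L
      = 10.04 / 2048
      = 0.00490234 V

Levels = 2048; step size = 0.00490234 V


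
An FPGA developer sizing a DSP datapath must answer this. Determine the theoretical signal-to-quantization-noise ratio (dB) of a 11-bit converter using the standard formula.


Theoretical SNR for a full-scale sinusoid:
SNR = 6.02 * N + 1.76
    = 6.02 * 11 + 1.76
    = 66.22 + 1.76
    = 67.98 dB

67.98 dB


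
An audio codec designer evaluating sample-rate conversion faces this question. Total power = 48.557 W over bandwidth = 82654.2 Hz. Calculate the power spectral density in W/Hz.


Power spectral density:
PSD = P / BW
    = 48.557 / 82654.2
    = 0.00058747 W/Hz

0.00058747 W/Hz


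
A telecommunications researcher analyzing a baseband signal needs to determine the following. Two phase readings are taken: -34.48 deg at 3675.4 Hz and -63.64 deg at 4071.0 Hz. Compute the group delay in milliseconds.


Group delay from phase difference:
tau = -d(phi)/d(omega)
d(phi) = -29.16 deg = -0.508938 rad
d(omega) = 2*pi*(4071.0 - 3675.4) = 2485.6281 rad/s
tau = -(-0.508938) / 2485.6281
    = 0.2048 ms

0.2048 ms


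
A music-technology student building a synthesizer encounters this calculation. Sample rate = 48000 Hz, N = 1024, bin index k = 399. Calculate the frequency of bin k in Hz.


Frequency of DFT bin k:
f_k = k * fs / N
    = 399 * 48000 / 1024
    = 19152000 / 1024
    = 18703.125 Hz

18703.125 Hz


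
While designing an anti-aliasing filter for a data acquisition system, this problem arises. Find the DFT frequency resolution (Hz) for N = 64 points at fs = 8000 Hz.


DFT frequency resolution:
df = fs / N
   = 8000 / 64
   = 125.0 Hz

125.0 Hz


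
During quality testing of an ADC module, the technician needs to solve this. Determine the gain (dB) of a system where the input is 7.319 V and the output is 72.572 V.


Voltage gain in dB:
G = 20 * log10(Vout / Vin)
  = 20 * log10(72.572 / 7.319)
  = 20 * log10(9.915562)
  = 20 * 0.996317
  = 19.93 dB

19.93 dB


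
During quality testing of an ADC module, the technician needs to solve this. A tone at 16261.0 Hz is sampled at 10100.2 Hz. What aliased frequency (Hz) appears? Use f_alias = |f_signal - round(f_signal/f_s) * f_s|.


Compute the nearest integer multiple of fs to the signal:
n = round(16261.0 / 10100.2) = 2
f_alias = |16261.0 - 2 * 10100.2|
        = |16261.0 - 20200.4|
        = 3939.4 Hz

3939.4


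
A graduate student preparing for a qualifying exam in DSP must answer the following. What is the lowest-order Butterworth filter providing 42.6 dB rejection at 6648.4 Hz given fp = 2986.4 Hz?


Butterworth filter order formula:
n = log10(10^(A/10) - 1) / (2 * log10(f_stop/f_pass))
10^(42.6/10) - 1 = 18196.0086
f_stop/f_pass = 6648.4 / 2986.4 = 2.2262
n = 6.1282 -> ceil = 7

7


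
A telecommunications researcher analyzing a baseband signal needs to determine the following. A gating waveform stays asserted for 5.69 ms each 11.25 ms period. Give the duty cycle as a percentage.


Duty cycle as a percentage:
DC = (t_on / T) * 100
   = (5.69 / 11.25) * 100
   = 0.505778 * 100
   = 50.58 %

50.58 %


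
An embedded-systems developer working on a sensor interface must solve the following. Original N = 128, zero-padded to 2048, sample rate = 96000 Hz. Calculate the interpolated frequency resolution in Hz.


Frequency resolution after zero-padding:
N_padded = 128 * 16 = 2048
df = fs / N_padded
   = 96000 / 2048
   = 46.875 Hz

46.875 Hz


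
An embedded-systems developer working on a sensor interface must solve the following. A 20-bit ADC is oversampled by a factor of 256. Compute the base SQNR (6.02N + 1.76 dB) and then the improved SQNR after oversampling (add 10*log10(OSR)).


Step 1 — baseline SQNR at Nyquist:
SQNR_base = 6.02*N + 1.76
          = 6.02*20 + 1.76
          = 122.16 dB

Step 2 — oversampling processing gain:
G = 10*log10(OSR) = 10*log10(256) = 24.08 dB

Step 3 — total:
SQNR_total = 122.16 + 24.08 = 146.24 dB

Base SQNR = 122.16 dB; oversampled SQNR = 146.24 dB


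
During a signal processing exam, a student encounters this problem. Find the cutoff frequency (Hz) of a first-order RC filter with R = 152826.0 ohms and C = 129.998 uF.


Cutoff frequency of a first-order RC filter:
fc = 1 / (2 * pi * R * C)
C = 129.998 uF = 0.000129998 F
fc = 1 / (2 * pi * 152826.0 * 0.000129998)
   = 1 / 124.82850964
   = 0.008011 Hz

0.008011 Hz


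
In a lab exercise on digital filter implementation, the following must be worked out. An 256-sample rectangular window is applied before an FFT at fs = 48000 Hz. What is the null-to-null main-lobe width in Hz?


Main lobe width for a rectangular window:
Width = 2 * fs / N
      = 2 * 48000 / 256
      = 96000 / 256
      = 375.0 Hz

375.0 Hz


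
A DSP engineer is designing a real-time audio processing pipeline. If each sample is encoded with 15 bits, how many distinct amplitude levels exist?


Number of quantization levels = 2^N
= 2^15
= 32768

32768


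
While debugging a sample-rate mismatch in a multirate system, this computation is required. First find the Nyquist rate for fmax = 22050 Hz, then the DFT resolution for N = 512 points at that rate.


Step 1 — Nyquist sampling rate:
fs = 2 * fmax = 2 * 22050 = 44100 Hz

Step 2 — DFT bin spacing:
df = fs / N = 44100 / 512 = 86.1328 Hz

86.1328 Hz


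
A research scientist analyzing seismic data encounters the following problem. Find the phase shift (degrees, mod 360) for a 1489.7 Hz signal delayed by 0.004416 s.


Phase shift from frequency and time delay:
phi = 360 * f * t_delay
    = 360 * 1489.7 * 0.004416
    = 2368.27 degrees
    mod 360 = 208.27 degrees

208.27 degrees


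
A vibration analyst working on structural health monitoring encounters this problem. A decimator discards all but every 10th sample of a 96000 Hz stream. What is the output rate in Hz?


Decimation reduces the sample rate:
fs_out = fs_in / M
       = 96000 / 10
       = 9600.0 Hz

9600.0 Hz


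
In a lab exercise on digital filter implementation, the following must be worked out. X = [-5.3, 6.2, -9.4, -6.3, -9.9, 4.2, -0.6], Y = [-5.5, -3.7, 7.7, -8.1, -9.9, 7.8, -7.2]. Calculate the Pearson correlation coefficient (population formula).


Pearson correlation coefficient (population):
r = cov(X,Y) / (std(X) * std(Y))
Mean X = -3.0143, Mean Y = -2.7
Cov(X,Y) = 8.997143
Std(X) = 5.940041, Std(Y) = 6.850443
r = 0.2211

0.2211


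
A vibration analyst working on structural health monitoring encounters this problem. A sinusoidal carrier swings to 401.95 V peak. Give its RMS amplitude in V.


RMS voltage for a sinusoidal waveform:
V_rms = V_peak / sqrt(2)
      = 401.95 / 1.414214
      = 284.222 V

284.222 V


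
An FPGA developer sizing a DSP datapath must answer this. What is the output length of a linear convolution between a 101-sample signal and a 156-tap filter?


Linear convolution output length:
L = N + M - 1
  = 101 + 156 - 1
  = 256 samples

256


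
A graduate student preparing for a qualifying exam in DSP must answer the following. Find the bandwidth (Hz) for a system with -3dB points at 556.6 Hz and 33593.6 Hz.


Bandwidth is the difference of -3dB frequencies:
BW = f_high - f_low
   = 33593.6 - 556.6
   = 33037.0 Hz

33037.0 Hz


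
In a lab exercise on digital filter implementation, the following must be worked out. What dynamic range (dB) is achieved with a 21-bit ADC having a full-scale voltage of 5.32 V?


Dynamic range from full-scale to LSB:
V_min = V_max / 2^bits = 5.32 / 2^21
DR = 20 * log10(V_max / V_min)
   = 20 * log10(2^21)
   = 20 * 21 * log10(2)
   = 126.43 dB

126.43 dB


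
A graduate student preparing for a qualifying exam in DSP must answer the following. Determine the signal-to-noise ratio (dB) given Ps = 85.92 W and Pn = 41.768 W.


SNR in decibels:
SNR = 10 * log10(Ps / Pn)
    = 10 * log10(85.92 / 41.768)
    = 10 * log10(2.0571)
    = 10 * 0.3133
    = 3.13 dB

3.13 dB


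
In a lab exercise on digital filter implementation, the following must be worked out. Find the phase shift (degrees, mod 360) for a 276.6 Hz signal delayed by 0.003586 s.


Phase shift from frequency and time delay:
phi = 360 * f * t_delay
    = 360 * 276.6 * 0.003586
    = 357.08 degrees
    mod 360 = 357.08 degrees

357.08 degrees


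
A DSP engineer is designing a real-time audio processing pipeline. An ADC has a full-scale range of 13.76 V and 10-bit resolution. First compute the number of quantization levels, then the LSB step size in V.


Step 1 — number of quantization levels:
L = 2^N = 2^10 = 1024

Step 2 — LSB step size:
delta = Vfs / L
      = 13.76 / 1024
      = 0.0134375 V

Levels = 1024; step size = 0.0134375 V


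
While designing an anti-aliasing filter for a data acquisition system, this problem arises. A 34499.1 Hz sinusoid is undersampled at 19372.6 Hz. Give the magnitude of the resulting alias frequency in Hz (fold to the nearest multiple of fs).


Compute the nearest integer multiple of fs to the signal:
n = round(34499.1 / 19372.6) = 2
f_alias = |34499.1 - 2 * 19372.6|
        = |34499.1 - 38745.2|
        = 4246.1 Hz

4246.1


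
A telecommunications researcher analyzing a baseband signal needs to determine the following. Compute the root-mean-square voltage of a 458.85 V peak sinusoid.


RMS voltage for a sinusoidal waveform:
V_rms = V_peak / sqrt(2)
      = 458.85 / 1.414214
      = 324.456 V

324.456 V


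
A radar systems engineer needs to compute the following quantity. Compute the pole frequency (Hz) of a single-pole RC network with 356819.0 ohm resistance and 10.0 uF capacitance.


Cutoff frequency of a first-order RC filter:
fc = 1 / (2 * pi * R * C)
C = 10.0 uF = 1e-05 F
fc = 1 / (2 * pi * 356819.0 * 1e-05)
   = 1 / 22.419598981225
   = 0.044604 Hz

0.044604 Hz


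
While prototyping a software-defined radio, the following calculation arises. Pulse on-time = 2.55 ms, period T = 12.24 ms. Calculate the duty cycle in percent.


Duty cycle as a percentage:
DC = (t_on / T) * 100
   = (2.55 / 12.24) * 100
   = 0.208333 * 100
   = 20.83 %

20.83 %


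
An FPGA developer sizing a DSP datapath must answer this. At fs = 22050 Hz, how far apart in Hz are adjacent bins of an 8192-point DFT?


DFT frequency resolution:
df = fs / N
   = 22050 / 8192
   = 2.6917 Hz

2.6917 Hz


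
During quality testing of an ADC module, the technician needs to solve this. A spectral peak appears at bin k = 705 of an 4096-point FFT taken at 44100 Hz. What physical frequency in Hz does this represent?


Frequency of DFT bin k:
f_k = k * fs / N
    = 705 * 44100 / 4096
    = 31090500 / 4096
    = 7590.454 Hz

7590.454 Hz


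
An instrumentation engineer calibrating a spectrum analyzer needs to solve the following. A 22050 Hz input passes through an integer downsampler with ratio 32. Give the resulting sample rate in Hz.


Decimation reduces the sample rate:
fs_out = fs_in / M
       = 22050 / 32
       = 689.0625 Hz

689.0625 Hz


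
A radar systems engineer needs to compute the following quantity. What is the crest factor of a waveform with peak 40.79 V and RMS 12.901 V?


Crest factor is the ratio of peak to RMS:
CF = V_peak / V_rms
   = 40.79 / 12.901
   = 3.1618

3.1618


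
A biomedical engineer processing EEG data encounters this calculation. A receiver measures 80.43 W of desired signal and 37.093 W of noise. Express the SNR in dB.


SNR in decibels:
SNR = 10 * log10(Ps / Pn)
    = 10 * log10(80.43 / 37.093)
    = 10 * log10(2.1683)
    = 10 * 0.3361
    = 3.36 dB

3.36 dB


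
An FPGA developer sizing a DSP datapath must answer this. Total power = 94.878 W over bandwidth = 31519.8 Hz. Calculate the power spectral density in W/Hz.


Power spectral density:
PSD = P / BW
    = 94.878 / 31519.8
    = 0.00301011 W/Hz

0.00301011 W/Hz


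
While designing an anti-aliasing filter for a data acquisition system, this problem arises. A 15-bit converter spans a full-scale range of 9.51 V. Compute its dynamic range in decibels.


Dynamic range from full-scale to LSB:
V_min = V_max / 2^bits = 9.51 / 2^15
DR = 20 * log10(V_max / V_min)
   = 20 * log10(2^15)
   = 20 * 15 * log10(2)
   = 90.31 dB

90.31 dB


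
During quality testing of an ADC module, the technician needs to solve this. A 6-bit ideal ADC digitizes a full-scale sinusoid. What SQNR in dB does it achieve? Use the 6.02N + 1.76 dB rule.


Theoretical SNR for a full-scale sinusoid:
SNR = 6.02 * N + 1.76
    = 6.02 * 6 + 1.76
    = 36.12 + 1.76
    = 37.88 dB

37.88 dB


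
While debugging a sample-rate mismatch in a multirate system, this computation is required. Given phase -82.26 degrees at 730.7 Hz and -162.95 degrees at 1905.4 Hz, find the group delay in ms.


Group delay from phase difference:
tau = -d(phi)/d(omega)
d(phi) = -80.69 deg = -1.408306 rad
d(omega) = 2*pi*(1905.4 - 730.7) = 7380.8578 rad/s
tau = -(-1.408306) / 7380.8578
    = 0.1908 ms

0.1908 ms


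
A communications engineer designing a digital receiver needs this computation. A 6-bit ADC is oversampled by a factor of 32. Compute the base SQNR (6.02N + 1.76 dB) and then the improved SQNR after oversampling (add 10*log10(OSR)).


Step 1 — baseline SQNR at Nyquist:
SQNR_base = 6.02*N + 1.76
          = 6.02*6 + 1.76
          = 37.88 dB

Step 2 — oversampling processing gain:
G = 10*log10(OSR) = 10*log10(32) = 15.05 dB

Step 3 — total:
SQNR_total = 37.88 + 15.05 = 52.93 dB

Base SQNR = 37.88 dB; oversampled SQNR = 52.93 dB


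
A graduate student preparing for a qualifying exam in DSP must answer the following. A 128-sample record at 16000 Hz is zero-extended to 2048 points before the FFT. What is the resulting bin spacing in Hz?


Frequency resolution after zero-padding:
N_padded = 128 * 16 = 2048
df = fs / N_padded
   = 16000 / 2048
   = 7.8125 Hz

7.8125 Hz


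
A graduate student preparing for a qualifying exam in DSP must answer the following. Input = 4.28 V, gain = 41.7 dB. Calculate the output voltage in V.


Output voltage from dB gain:
V_out = V_in * 10^(gain_dB / 20)
      = 4.28 * 10^(41.7 / 20)
      = 4.28 * 121.6186
      = 520.5276 V

520.5276 V


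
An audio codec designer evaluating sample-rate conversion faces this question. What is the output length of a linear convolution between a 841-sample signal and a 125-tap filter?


Linear convolution output length:
L = N + M - 1
  = 841 + 125 - 1
  = 965 samples

965


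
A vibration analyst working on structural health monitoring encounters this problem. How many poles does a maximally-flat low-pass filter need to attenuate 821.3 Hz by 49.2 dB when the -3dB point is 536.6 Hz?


Butterworth filter order formula:
n = log10(10^(A/10) - 1) / (2 * log10(f_stop/f_pass))
10^(49.2/10) - 1 = 83175.3771
f_stop/f_pass = 821.3 / 536.6 = 1.5306
n = 13.308 -> ceil = 14

14


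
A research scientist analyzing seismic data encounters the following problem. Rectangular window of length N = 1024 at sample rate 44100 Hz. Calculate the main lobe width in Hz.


Main lobe width for a rectangular window:
Width = 2 * fs / N
      = 2 * 44100 / 1024
      = 88200 / 1024
      = 86.133 Hz

86.133 Hz


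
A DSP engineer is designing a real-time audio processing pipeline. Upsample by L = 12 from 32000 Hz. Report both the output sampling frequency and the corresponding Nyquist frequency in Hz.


Step 1 — output sample rate after interpolation by L:
fs_out = L * fs_in = 12 * 32000 = 384000 Hz

Step 2 — Nyquist frequency of the output stream:
f_Nyq = fs_out / 2 = 384000 / 2 = 192000.0 Hz

fs_out = 384000 Hz; f_Nyquist = 192000.0 Hz


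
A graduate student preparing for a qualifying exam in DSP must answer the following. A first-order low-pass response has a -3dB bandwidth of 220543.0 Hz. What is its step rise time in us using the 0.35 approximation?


Rise time from bandwidth relationship:
tr = 0.35 / BW
   = 0.35 / 220543.0
   = 1.586992106e-06 s
   = 1.587 us

1.587 us


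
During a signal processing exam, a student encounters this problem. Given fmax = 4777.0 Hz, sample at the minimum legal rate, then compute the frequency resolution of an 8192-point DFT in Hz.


Step 1 — Nyquist sampling rate:
fs = 2 * fmax = 2 * 4777.0 = 9554.0 Hz

Step 2 — DFT bin spacing:
df = fs / N = 9554.0 / 8192 = 1.1663 Hz

1.1663 Hz


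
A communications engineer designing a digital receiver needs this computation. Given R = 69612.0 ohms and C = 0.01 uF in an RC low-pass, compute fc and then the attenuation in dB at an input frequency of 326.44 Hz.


Step 1 — cutoff frequency:
fc = 1 / (2*pi*R*C)
C = 0.01 uF = 1e-08 F
fc = 1 / (2*pi*69612.0*1e-08)
   = 228.631 Hz

Step 2 — magnitude at f = 326.44 Hz:
|H(f)| = 1 / sqrt(1 + (f/fc)^2)
f/fc = 326.44 / 228.631 = 1.427803
|H| = 1 / sqrt(1 + 2.038621) = 0.5736695
|H|_dB = 20*log10(0.5736695) = -4.83 dB

fc = 228.631 Hz; |H(326.44 Hz)| = -4.83 dB


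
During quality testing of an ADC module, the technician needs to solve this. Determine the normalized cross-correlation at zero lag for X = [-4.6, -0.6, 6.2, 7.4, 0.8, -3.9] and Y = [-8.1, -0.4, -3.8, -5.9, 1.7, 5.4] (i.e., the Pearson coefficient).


Pearson correlation coefficient (population):
r = cov(X,Y) / (std(X) * std(Y))
Mean X = 0.8833, Mean Y = -1.85
Cov(X,Y) = -6.6025
Std(X) = 4.580545, Std(Y) = 4.592294
r = -0.3139

-0.3139


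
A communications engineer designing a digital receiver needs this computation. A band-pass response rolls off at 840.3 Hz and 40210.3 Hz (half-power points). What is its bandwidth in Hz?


Bandwidth is the difference of -3dB frequencies:
BW = f_high - f_low
   = 40210.3 - 840.3
   = 39370.0 Hz

39370.0 Hz


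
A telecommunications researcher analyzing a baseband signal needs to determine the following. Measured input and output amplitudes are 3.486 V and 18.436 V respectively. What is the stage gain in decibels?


Voltage gain in dB:
G = 20 * log10(Vout / Vin)
  = 20 * log10(18.436 / 3.486)
  = 20 * log10(5.288583)
  = 20 * 0.723339
  = 14.47 dB

14.47 dB


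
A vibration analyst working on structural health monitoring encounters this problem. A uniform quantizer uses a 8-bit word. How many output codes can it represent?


Number of quantization levels = 2^N
= 2^8
= 256

256


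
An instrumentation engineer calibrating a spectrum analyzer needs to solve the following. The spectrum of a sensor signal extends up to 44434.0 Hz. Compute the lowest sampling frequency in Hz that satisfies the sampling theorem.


The Nyquist rate is twice the maximum frequency component.
fs_min = 2 * fmax
      = 2 * 44434.0
      = 88868.0 Hz

88868.0


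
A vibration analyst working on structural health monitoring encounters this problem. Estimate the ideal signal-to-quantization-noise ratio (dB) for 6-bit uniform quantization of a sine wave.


Theoretical SNR for a full-scale sinusoid:
SNR = 6.02 * N + 1.76
    = 6.02 * 6 + 1.76
    = 36.12 + 1.76
    = 37.88 dB

37.88 dB


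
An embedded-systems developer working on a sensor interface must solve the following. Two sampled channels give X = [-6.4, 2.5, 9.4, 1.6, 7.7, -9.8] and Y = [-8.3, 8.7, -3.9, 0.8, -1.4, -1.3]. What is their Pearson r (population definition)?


Pearson correlation coefficient (population):
r = cov(X,Y) / (std(X) * std(Y))
Mean X = 0.8333, Mean Y = -0.9
Cov(X,Y) = 7.658333
Std(X) = 6.943742, Std(Y) = 5.151375
r = 0.2141

0.2141


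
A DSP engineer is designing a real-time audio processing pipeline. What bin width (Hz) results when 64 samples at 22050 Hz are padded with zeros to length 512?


Frequency resolution after zero-padding:
N_padded = 64 * 8 = 512
df = fs / N_padded
   = 22050 / 512
   = 43.0664 Hz

43.0664 Hz


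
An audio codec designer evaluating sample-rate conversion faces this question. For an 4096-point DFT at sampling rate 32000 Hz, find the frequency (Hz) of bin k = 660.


Frequency of DFT bin k:
f_k = k * fs / N
    = 660 * 32000 / 4096
    = 21120000 / 4096
    = 5156.25 Hz

5156.25 Hz
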